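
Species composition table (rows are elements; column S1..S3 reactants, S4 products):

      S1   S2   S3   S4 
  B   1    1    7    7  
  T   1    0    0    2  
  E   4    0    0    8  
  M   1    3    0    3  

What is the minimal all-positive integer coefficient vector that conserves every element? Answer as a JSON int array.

B: 6·1+1·1+2·7 = 21 | 3·7 = 21
T: 6·1+1·0+2·0 = 6 | 3·2 = 6
E: 6·4+1·0+2·0 = 24 | 3·8 = 24
M: 6·1+1·3+2·0 = 9 | 3·3 = 9
gcd(6,1,2,3) = 1

Coefficients: [6, 1, 2, 3]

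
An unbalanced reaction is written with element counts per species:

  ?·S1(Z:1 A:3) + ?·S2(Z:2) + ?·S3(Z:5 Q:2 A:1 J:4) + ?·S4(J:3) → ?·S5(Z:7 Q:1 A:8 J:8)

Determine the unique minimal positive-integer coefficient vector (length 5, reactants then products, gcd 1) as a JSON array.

Coefficients: [5, 2, 1, 4, 2]

Z: 5·1+2·2+1·5+4·0 = 14 | 2·7 = 14
Q: 5·0+2·0+1·2+4·0 = 2 | 2·1 = 2
A: 5·3+2·0+1·1+4·0 = 16 | 2·8 = 16
J: 5·0+2·0+1·4+4·3 = 16 | 2·8 = 16
gcd(5,2,1,4,2) = 1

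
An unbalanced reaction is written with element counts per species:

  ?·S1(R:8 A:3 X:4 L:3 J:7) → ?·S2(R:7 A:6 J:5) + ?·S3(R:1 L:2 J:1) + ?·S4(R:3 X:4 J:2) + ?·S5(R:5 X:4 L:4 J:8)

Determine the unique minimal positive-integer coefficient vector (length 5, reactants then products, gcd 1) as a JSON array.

Coefficients: [4, 2, 4, 3, 1]

R: 4·8 = 32 | 2·7+4·1+3·3+1·5 = 32
A: 4·3 = 12 | 2·6+4·0+3·0+1·0 = 12
X: 4·4 = 16 | 2·0+4·0+3·4+1·4 = 16
L: 4·3 = 12 | 2·0+4·2+3·0+1·4 = 12
J: 4·7 = 28 | 2·5+4·1+3·2+1·8 = 28
gcd(4,2,4,3,1) = 1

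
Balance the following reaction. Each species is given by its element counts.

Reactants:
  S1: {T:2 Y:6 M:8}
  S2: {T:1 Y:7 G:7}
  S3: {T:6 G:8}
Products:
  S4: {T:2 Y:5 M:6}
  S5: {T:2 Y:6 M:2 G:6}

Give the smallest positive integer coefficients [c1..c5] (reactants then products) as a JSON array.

Coefficients: [3, 4, 1, 2, 6]

T: 3·2+4·1+1·6 = 16 | 2·2+6·2 = 16
Y: 3·6+4·7+1·0 = 46 | 2·5+6·6 = 46
M: 3·8+4·0+1·0 = 24 | 2·6+6·2 = 24
G: 3·0+4·7+1·8 = 36 | 2·0+6·6 = 36
gcd(3,4,1,2,6) = 1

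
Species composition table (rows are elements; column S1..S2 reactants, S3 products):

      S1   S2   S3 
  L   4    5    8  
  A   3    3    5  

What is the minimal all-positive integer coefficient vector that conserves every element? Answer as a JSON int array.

L: 1·4+4·5 = 24 | 3·8 = 24
A: 1·3+4·3 = 15 | 3·5 = 15
gcd(1,4,3) = 1

Coefficients: [1, 4, 3]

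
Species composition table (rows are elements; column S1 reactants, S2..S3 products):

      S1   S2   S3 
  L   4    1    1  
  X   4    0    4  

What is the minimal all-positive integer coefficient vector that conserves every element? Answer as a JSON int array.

Coefficients: [1, 3, 1]

L: 1·4 = 4 | 3·1+1·1 = 4
X: 1·4 = 4 | 3·0+1·4 = 4
gcd(1,3,1) = 1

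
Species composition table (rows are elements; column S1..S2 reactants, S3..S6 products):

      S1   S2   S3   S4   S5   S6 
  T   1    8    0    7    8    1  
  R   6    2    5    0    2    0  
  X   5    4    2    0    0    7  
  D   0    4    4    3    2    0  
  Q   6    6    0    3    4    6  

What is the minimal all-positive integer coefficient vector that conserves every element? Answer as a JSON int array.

Coefficients: [1, 5, 2, 2, 3, 3]

T: 1·1+5·8 = 41 | 2·0+2·7+3·8+3·1 = 41
R: 1·6+5·2 = 16 | 2·5+2·0+3·2+3·0 = 16
X: 1·5+5·4 = 25 | 2·2+2·0+3·0+3·7 = 25
D: 1·0+5·4 = 20 | 2·4+2·3+3·2+3·0 = 20
Q: 1·6+5·6 = 36 | 2·0+2·3+3·4+3·6 = 36
gcd(1,5,2,2,3,3) = 1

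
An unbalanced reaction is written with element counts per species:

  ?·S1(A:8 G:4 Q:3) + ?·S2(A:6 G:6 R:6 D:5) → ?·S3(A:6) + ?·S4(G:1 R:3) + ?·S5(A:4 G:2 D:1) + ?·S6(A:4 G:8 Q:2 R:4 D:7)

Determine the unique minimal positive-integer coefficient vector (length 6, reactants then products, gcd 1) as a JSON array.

A: 2·8+5·6 = 46 | 3·6+6·0+4·4+3·4 = 46
G: 2·4+5·6 = 38 | 3·0+6·1+4·2+3·8 = 38
Q: 2·3+5·0 = 6 | 3·0+6·0+4·0+3·2 = 6
R: 2·0+5·6 = 30 | 3·0+6·3+4·0+3·4 = 30
D: 2·0+5·5 = 25 | 3·0+6·0+4·1+3·7 = 25
gcd(2,5,3,6,4,3) = 1

Coefficients: [2, 5, 3, 6, 4, 3]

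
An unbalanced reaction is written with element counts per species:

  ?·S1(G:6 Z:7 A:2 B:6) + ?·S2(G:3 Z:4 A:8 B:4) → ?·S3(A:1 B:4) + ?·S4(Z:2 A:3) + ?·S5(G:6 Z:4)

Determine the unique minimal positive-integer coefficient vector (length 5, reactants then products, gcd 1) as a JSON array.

Coefficients: [2, 2, 5, 5, 3]

G: 2·6+2·3 = 18 | 5·0+5·0+3·6 = 18
Z: 2·7+2·4 = 22 | 5·0+5·2+3·4 = 22
A: 2·2+2·8 = 20 | 5·1+5·3+3·0 = 20
B: 2·6+2·4 = 20 | 5·4+5·0+3·0 = 20
gcd(2,2,5,5,3) = 1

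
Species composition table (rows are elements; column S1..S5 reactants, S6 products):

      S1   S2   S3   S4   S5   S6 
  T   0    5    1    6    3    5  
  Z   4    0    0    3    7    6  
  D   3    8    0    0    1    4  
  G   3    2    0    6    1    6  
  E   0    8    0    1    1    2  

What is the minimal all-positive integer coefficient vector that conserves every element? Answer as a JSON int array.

Coefficients: [5, 1, 4, 3, 1, 6]

T: 5·0+1·5+4·1+3·6+1·3 = 30 | 6·5 = 30
Z: 5·4+1·0+4·0+3·3+1·7 = 36 | 6·6 = 36
D: 5·3+1·8+4·0+3·0+1·1 = 24 | 6·4 = 24
G: 5·3+1·2+4·0+3·6+1·1 = 36 | 6·6 = 36
E: 5·0+1·8+4·0+3·1+1·1 = 12 | 6·2 = 12
gcd(5,1,4,3,1,6) = 1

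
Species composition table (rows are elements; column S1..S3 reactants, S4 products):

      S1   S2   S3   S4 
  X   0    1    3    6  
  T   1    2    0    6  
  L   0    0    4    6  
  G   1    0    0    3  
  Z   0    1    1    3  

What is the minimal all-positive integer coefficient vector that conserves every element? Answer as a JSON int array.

X: 6·0+3·1+3·3 = 12 | 2·6 = 12
T: 6·1+3·2+3·0 = 12 | 2·6 = 12
L: 6·0+3·0+3·4 = 12 | 2·6 = 12
G: 6·1+3·0+3·0 = 6 | 2·3 = 6
Z: 6·0+3·1+3·1 = 6 | 2·3 = 6
gcd(6,3,3,2) = 1

Coefficients: [6, 3, 3, 2]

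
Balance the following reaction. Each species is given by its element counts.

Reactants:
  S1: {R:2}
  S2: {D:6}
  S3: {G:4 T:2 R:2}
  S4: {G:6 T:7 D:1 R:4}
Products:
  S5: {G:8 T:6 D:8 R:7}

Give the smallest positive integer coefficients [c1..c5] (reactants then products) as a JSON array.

G: 5·0+5·0+5·4+2·6 = 32 | 4·8 = 32
T: 5·0+5·0+5·2+2·7 = 24 | 4·6 = 24
D: 5·0+5·6+5·0+2·1 = 32 | 4·8 = 32
R: 5·2+5·0+5·2+2·4 = 28 | 4·7 = 28
gcd(5,5,5,2,4) = 1

Coefficients: [5, 5, 5, 2, 4]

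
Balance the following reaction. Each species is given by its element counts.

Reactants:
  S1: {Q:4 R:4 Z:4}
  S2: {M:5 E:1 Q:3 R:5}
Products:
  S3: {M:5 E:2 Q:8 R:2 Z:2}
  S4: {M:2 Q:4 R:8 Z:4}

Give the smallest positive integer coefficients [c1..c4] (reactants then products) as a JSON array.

Coefficients: [6, 4, 2, 5]

M: 6·0+4·5 = 20 | 2·5+5·2 = 20
E: 6·0+4·1 = 4 | 2·2+5·0 = 4
Q: 6·4+4·3 = 36 | 2·8+5·4 = 36
R: 6·4+4·5 = 44 | 2·2+5·8 = 44
Z: 6·4+4·0 = 24 | 2·2+5·4 = 24
gcd(6,4,2,5) = 1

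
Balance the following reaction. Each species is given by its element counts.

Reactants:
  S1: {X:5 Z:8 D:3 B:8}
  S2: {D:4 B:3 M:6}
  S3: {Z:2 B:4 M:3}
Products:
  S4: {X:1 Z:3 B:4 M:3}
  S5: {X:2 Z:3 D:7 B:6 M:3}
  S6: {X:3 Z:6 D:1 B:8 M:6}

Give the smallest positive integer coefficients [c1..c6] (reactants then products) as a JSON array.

X: 5·5+6·0+4·0 = 25 | 3·1+5·2+4·3 = 25
Z: 5·8+6·0+4·2 = 48 | 3·3+5·3+4·6 = 48
D: 5·3+6·4+4·0 = 39 | 3·0+5·7+4·1 = 39
B: 5·8+6·3+4·4 = 74 | 3·4+5·6+4·8 = 74
M: 5·0+6·6+4·3 = 48 | 3·3+5·3+4·6 = 48
gcd(5,6,4,3,5,4) = 1

Coefficients: [5, 6, 4, 3, 5, 4]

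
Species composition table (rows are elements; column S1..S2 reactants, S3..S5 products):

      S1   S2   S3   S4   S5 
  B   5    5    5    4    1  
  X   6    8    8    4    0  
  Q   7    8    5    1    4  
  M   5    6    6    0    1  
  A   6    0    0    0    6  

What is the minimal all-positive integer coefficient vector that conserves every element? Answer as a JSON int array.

Coefficients: [6, 1, 5, 1, 6]

B: 6·5+1·5 = 35 | 5·5+1·4+6·1 = 35
X: 6·6+1·8 = 44 | 5·8+1·4+6·0 = 44
Q: 6·7+1·8 = 50 | 5·5+1·1+6·4 = 50
M: 6·5+1·6 = 36 | 5·6+1·0+6·1 = 36
A: 6·6+1·0 = 36 | 5·0+1·0+6·6 = 36
gcd(6,1,5,1,6) = 1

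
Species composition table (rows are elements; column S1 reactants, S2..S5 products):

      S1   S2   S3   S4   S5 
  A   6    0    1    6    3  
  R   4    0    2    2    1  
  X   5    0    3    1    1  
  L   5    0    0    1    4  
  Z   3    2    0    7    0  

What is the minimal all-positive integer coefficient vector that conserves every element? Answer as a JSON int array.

Coefficients: [5, 4, 6, 1, 6]

A: 5·6 = 30 | 4·0+6·1+1·6+6·3 = 30
R: 5·4 = 20 | 4·0+6·2+1·2+6·1 = 20
X: 5·5 = 25 | 4·0+6·3+1·1+6·1 = 25
L: 5·5 = 25 | 4·0+6·0+1·1+6·4 = 25
Z: 5·3 = 15 | 4·2+6·0+1·7+6·0 = 15
gcd(5,4,6,1,6) = 1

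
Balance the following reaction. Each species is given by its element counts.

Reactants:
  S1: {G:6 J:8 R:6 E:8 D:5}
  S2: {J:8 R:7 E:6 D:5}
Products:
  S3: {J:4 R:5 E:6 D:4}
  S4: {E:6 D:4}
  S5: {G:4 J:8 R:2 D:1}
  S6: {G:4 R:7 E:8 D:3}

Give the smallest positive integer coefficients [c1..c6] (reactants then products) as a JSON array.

G: 6·6+1·0 = 36 | 2·0+3·0+6·4+3·4 = 36
J: 6·8+1·8 = 56 | 2·4+3·0+6·8+3·0 = 56
R: 6·6+1·7 = 43 | 2·5+3·0+6·2+3·7 = 43
E: 6·8+1·6 = 54 | 2·6+3·6+6·0+3·8 = 54
D: 6·5+1·5 = 35 | 2·4+3·4+6·1+3·3 = 35
gcd(6,1,2,3,6,3) = 1

Coefficients: [6, 1, 2, 3, 6, 3]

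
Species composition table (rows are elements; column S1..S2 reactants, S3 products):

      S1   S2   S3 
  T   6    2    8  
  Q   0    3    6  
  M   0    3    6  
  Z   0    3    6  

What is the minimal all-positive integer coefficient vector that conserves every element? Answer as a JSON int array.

Coefficients: [2, 6, 3]

T: 2·6+6·2 = 24 | 3·8 = 24
Q: 2·0+6·3 = 18 | 3·6 = 18
M: 2·0+6·3 = 18 | 3·6 = 18
Z: 2·0+6·3 = 18 | 3·6 = 18
gcd(2,6,3) = 1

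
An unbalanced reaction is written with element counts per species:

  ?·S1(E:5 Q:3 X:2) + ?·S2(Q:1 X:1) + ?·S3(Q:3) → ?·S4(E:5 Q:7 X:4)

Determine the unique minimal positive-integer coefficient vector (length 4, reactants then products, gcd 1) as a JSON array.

Coefficients: [3, 6, 2, 3]

E: 3·5+6·0+2·0 = 15 | 3·5 = 15
Q: 3·3+6·1+2·3 = 21 | 3·7 = 21
X: 3·2+6·1+2·0 = 12 | 3·4 = 12
gcd(3,6,2,3) = 1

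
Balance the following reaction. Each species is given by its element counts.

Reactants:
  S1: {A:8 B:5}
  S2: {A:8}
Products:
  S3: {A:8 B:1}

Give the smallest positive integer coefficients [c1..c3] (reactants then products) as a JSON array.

A: 1·8+4·8 = 40 | 5·8 = 40
B: 1·5+4·0 = 5 | 5·1 = 5
gcd(1,4,5) = 1

Coefficients: [1, 4, 5]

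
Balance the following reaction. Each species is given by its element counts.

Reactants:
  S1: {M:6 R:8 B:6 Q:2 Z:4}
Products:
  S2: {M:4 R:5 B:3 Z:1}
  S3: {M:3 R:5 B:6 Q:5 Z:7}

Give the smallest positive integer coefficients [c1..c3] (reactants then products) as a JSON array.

Coefficients: [5, 6, 2]

M: 5·6 = 30 | 6·4+2·3 = 30
R: 5·8 = 40 | 6·5+2·5 = 40
B: 5·6 = 30 | 6·3+2·6 = 30
Q: 5·2 = 10 | 6·0+2·5 = 10
Z: 5·4 = 20 | 6·1+2·7 = 20
gcd(5,6,2) = 1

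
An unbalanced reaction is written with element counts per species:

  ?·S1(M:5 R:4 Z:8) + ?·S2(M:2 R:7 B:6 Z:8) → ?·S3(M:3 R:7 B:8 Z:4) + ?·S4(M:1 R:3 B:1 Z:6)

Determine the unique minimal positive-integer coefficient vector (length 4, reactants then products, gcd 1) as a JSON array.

M: 1·5+5·2 = 15 | 3·3+6·1 = 15
R: 1·4+5·7 = 39 | 3·7+6·3 = 39
B: 1·0+5·6 = 30 | 3·8+6·1 = 30
Z: 1·8+5·8 = 48 | 3·4+6·6 = 48
gcd(1,5,3,6) = 1

Coefficients: [1, 5, 3, 6]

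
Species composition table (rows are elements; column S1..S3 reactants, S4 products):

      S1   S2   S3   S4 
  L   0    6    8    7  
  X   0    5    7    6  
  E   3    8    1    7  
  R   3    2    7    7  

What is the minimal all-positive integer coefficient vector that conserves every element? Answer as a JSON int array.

L: 5·0+3·6+3·8 = 42 | 6·7 = 42
X: 5·0+3·5+3·7 = 36 | 6·6 = 36
E: 5·3+3·8+3·1 = 42 | 6·7 = 42
R: 5·3+3·2+3·7 = 42 | 6·7 = 42
gcd(5,3,3,6) = 1

Coefficients: [5, 3, 3, 6]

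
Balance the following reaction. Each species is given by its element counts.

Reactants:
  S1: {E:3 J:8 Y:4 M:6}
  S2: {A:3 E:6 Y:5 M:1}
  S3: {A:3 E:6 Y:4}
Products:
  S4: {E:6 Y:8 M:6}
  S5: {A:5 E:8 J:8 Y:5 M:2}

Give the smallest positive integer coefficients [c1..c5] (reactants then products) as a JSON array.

Coefficients: [6, 6, 4, 5, 6]

A: 6·0+6·3+4·3 = 30 | 5·0+6·5 = 30
E: 6·3+6·6+4·6 = 78 | 5·6+6·8 = 78
J: 6·8+6·0+4·0 = 48 | 5·0+6·8 = 48
Y: 6·4+6·5+4·4 = 70 | 5·8+6·5 = 70
M: 6·6+6·1+4·0 = 42 | 5·6+6·2 = 42
gcd(6,6,4,5,6) = 1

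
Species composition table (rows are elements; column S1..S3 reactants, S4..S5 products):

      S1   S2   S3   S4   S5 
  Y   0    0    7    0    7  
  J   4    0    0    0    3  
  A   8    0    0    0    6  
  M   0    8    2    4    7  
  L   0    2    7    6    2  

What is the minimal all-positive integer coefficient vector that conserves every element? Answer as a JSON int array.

Coefficients: [3, 5, 4, 5, 4]

Y: 3·0+5·0+4·7 = 28 | 5·0+4·7 = 28
J: 3·4+5·0+4·0 = 12 | 5·0+4·3 = 12
A: 3·8+5·0+4·0 = 24 | 5·0+4·6 = 24
M: 3·0+5·8+4·2 = 48 | 5·4+4·7 = 48
L: 3·0+5·2+4·7 = 38 | 5·6+4·2 = 38
gcd(3,5,4,5,4) = 1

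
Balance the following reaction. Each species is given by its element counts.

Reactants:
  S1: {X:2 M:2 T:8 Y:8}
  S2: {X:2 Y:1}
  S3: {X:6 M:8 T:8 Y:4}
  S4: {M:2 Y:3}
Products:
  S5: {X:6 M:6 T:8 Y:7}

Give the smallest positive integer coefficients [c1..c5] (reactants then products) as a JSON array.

X: 2·2+4·2+3·6+1·0 = 30 | 5·6 = 30
M: 2·2+4·0+3·8+1·2 = 30 | 5·6 = 30
T: 2·8+4·0+3·8+1·0 = 40 | 5·8 = 40
Y: 2·8+4·1+3·4+1·3 = 35 | 5·7 = 35
gcd(2,4,3,1,5) = 1

Coefficients: [2, 4, 3, 1, 5]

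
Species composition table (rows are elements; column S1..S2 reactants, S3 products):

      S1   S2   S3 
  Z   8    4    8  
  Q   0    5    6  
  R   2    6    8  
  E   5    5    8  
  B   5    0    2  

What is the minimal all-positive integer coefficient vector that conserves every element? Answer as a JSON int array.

Coefficients: [2, 6, 5]

Z: 2·8+6·4 = 40 | 5·8 = 40
Q: 2·0+6·5 = 30 | 5·6 = 30
R: 2·2+6·6 = 40 | 5·8 = 40
E: 2·5+6·5 = 40 | 5·8 = 40
B: 2·5+6·0 = 10 | 5·2 = 10
gcd(2,6,5) = 1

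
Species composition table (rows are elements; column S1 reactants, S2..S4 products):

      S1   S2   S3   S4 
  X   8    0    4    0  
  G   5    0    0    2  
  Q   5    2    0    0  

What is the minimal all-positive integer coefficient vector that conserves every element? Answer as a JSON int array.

Coefficients: [2, 5, 4, 5]

X: 2·8 = 16 | 5·0+4·4+5·0 = 16
G: 2·5 = 10 | 5·0+4·0+5·2 = 10
Q: 2·5 = 10 | 5·2+4·0+5·0 = 10
gcd(2,5,4,5) = 1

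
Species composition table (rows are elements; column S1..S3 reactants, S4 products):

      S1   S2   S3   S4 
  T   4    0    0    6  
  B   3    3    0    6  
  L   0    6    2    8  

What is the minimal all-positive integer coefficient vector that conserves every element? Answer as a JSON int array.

T: 3·4+1·0+5·0 = 12 | 2·6 = 12
B: 3·3+1·3+5·0 = 12 | 2·6 = 12
L: 3·0+1·6+5·2 = 16 | 2·8 = 16
gcd(3,1,5,2) = 1

Coefficients: [3, 1, 5, 2]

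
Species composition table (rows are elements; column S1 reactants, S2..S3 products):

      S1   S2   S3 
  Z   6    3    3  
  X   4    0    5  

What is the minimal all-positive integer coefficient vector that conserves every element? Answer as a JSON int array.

Z: 5·6 = 30 | 6·3+4·3 = 30
X: 5·4 = 20 | 6·0+4·5 = 20
gcd(5,6,4) = 1

Coefficients: [5, 6, 4]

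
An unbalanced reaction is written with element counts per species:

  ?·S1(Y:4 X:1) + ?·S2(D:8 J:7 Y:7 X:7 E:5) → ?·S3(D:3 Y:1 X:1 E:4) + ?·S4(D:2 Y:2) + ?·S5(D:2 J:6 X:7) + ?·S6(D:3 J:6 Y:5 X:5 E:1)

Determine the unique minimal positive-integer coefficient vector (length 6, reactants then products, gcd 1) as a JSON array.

Coefficients: [1, 6, 6, 5, 1, 6]

D: 1·0+6·8 = 48 | 6·3+5·2+1·2+6·3 = 48
J: 1·0+6·7 = 42 | 6·0+5·0+1·6+6·6 = 42
Y: 1·4+6·7 = 46 | 6·1+5·2+1·0+6·5 = 46
X: 1·1+6·7 = 43 | 6·1+5·0+1·7+6·5 = 43
E: 1·0+6·5 = 30 | 6·4+5·0+1·0+6·1 = 30
gcd(1,6,6,5,1,6) = 1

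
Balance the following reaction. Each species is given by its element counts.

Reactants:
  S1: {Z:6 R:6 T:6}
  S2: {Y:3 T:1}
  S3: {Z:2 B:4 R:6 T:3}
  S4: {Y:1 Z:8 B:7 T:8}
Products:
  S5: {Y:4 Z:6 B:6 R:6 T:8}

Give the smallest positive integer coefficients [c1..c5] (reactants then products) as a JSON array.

Y: 1·0+6·3+4·0+2·1 = 20 | 5·4 = 20
Z: 1·6+6·0+4·2+2·8 = 30 | 5·6 = 30
B: 1·0+6·0+4·4+2·7 = 30 | 5·6 = 30
R: 1·6+6·0+4·6+2·0 = 30 | 5·6 = 30
T: 1·6+6·1+4·3+2·8 = 40 | 5·8 = 40
gcd(1,6,4,2,5) = 1

Coefficients: [1, 6, 4, 2, 5]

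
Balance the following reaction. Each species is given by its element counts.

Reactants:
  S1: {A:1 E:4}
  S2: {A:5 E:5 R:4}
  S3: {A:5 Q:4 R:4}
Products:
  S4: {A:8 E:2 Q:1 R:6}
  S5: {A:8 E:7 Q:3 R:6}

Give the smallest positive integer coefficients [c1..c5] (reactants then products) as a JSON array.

A: 3·1+5·5+4·5 = 48 | 1·8+5·8 = 48
E: 3·4+5·5+4·0 = 37 | 1·2+5·7 = 37
Q: 3·0+5·0+4·4 = 16 | 1·1+5·3 = 16
R: 3·0+5·4+4·4 = 36 | 1·6+5·6 = 36
gcd(3,5,4,1,5) = 1

Coefficients: [3, 5, 4, 1, 5]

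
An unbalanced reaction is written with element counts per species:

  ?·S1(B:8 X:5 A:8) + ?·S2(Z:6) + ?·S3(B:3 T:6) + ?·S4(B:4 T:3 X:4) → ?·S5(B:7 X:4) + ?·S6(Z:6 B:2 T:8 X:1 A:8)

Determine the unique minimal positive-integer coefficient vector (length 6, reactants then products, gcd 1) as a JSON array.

Z: 3·0+3·6+3·0+2·0 = 18 | 5·0+3·6 = 18
B: 3·8+3·0+3·3+2·4 = 41 | 5·7+3·2 = 41
T: 3·0+3·0+3·6+2·3 = 24 | 5·0+3·8 = 24
X: 3·5+3·0+3·0+2·4 = 23 | 5·4+3·1 = 23
A: 3·8+3·0+3·0+2·0 = 24 | 5·0+3·8 = 24
gcd(3,3,3,2,5,3) = 1

Coefficients: [3, 3, 3, 2, 5, 3]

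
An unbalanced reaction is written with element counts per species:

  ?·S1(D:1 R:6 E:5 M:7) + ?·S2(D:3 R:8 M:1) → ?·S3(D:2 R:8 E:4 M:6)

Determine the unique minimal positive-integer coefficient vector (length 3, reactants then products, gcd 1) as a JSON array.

D: 4·1+2·3 = 10 | 5·2 = 10
R: 4·6+2·8 = 40 | 5·8 = 40
E: 4·5+2·0 = 20 | 5·4 = 20
M: 4·7+2·1 = 30 | 5·6 = 30
gcd(4,2,5) = 1

Coefficients: [4, 2, 5]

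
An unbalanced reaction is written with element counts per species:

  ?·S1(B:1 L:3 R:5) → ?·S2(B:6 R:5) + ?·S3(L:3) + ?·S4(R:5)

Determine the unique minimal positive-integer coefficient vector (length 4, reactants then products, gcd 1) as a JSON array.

B: 6·1 = 6 | 1·6+6·0+5·0 = 6
L: 6·3 = 18 | 1·0+6·3+5·0 = 18
R: 6·5 = 30 | 1·5+6·0+5·5 = 30
gcd(6,1,6,5) = 1

Coefficients: [6, 1, 6, 5]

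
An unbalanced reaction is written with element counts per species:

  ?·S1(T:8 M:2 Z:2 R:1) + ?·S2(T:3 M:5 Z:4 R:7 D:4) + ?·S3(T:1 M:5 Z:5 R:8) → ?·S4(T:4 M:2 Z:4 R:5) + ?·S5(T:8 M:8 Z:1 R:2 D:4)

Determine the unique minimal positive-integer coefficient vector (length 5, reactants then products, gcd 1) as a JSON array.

Coefficients: [2, 1, 1, 3, 1]

T: 2·8+1·3+1·1 = 20 | 3·4+1·8 = 20
M: 2·2+1·5+1·5 = 14 | 3·2+1·8 = 14
Z: 2·2+1·4+1·5 = 13 | 3·4+1·1 = 13
R: 2·1+1·7+1·8 = 17 | 3·5+1·2 = 17
D: 2·0+1·4+1·0 = 4 | 3·0+1·4 = 4
gcd(2,1,1,3,1) = 1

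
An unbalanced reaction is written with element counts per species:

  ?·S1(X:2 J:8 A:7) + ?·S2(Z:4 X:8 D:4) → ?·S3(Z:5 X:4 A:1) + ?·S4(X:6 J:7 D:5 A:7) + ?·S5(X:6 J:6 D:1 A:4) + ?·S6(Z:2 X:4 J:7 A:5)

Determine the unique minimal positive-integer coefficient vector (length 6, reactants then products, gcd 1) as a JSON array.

Coefficients: [6, 4, 2, 3, 1, 3]

Z: 6·0+4·4 = 16 | 2·5+3·0+1·0+3·2 = 16
X: 6·2+4·8 = 44 | 2·4+3·6+1·6+3·4 = 44
J: 6·8+4·0 = 48 | 2·0+3·7+1·6+3·7 = 48
D: 6·0+4·4 = 16 | 2·0+3·5+1·1+3·0 = 16
A: 6·7+4·0 = 42 | 2·1+3·7+1·4+3·5 = 42
gcd(6,4,2,3,1,3) = 1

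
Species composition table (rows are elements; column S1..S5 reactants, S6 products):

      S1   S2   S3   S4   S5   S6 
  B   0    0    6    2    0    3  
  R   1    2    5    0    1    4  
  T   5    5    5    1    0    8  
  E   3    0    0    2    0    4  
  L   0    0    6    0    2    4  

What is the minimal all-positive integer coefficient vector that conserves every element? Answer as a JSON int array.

Coefficients: [6, 1, 2, 3, 6, 6]

B: 6·0+1·0+2·6+3·2+6·0 = 18 | 6·3 = 18
R: 6·1+1·2+2·5+3·0+6·1 = 24 | 6·4 = 24
T: 6·5+1·5+2·5+3·1+6·0 = 48 | 6·8 = 48
E: 6·3+1·0+2·0+3·2+6·0 = 24 | 6·4 = 24
L: 6·0+1·0+2·6+3·0+6·2 = 24 | 6·4 = 24
gcd(6,1,2,3,6,6) = 1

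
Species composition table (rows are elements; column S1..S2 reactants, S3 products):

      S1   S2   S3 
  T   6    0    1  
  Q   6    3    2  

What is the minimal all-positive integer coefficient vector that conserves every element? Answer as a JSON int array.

Coefficients: [1, 2, 6]

T: 1·6+2·0 = 6 | 6·1 = 6
Q: 1·6+2·3 = 12 | 6·2 = 12
gcd(1,2,6) = 1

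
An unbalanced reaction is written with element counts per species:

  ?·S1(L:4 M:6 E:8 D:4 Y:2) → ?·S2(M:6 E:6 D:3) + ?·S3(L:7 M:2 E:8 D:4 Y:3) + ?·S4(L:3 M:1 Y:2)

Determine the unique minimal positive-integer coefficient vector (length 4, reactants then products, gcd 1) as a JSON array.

L: 5·4 = 20 | 4·0+2·7+2·3 = 20
M: 5·6 = 30 | 4·6+2·2+2·1 = 30
E: 5·8 = 40 | 4·6+2·8+2·0 = 40
D: 5·4 = 20 | 4·3+2·4+2·0 = 20
Y: 5·2 = 10 | 4·0+2·3+2·2 = 10
gcd(5,4,2,2) = 1

Coefficients: [5, 4, 2, 2]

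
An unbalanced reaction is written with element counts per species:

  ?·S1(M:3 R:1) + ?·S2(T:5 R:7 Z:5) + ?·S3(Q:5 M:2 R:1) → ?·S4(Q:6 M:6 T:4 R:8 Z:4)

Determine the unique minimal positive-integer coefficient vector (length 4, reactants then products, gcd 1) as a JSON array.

Coefficients: [6, 4, 6, 5]

Q: 6·0+4·0+6·5 = 30 | 5·6 = 30
M: 6·3+4·0+6·2 = 30 | 5·6 = 30
T: 6·0+4·5+6·0 = 20 | 5·4 = 20
R: 6·1+4·7+6·1 = 40 | 5·8 = 40
Z: 6·0+4·5+6·0 = 20 | 5·4 = 20
gcd(6,4,6,5) = 1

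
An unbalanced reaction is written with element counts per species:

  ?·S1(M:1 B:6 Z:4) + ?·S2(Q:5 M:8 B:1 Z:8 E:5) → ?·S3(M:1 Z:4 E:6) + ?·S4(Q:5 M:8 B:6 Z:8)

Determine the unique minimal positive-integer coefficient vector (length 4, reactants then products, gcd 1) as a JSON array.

Coefficients: [5, 6, 5, 6]

Q: 5·0+6·5 = 30 | 5·0+6·5 = 30
M: 5·1+6·8 = 53 | 5·1+6·8 = 53
B: 5·6+6·1 = 36 | 5·0+6·6 = 36
Z: 5·4+6·8 = 68 | 5·4+6·8 = 68
E: 5·0+6·5 = 30 | 5·6+6·0 = 30
gcd(5,6,5,6) = 1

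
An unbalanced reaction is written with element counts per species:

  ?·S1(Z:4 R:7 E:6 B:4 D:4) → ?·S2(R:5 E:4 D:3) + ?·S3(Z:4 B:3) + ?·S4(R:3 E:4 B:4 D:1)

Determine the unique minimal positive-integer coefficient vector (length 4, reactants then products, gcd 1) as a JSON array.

Z: 4·4 = 16 | 5·0+4·4+1·0 = 16
R: 4·7 = 28 | 5·5+4·0+1·3 = 28
E: 4·6 = 24 | 5·4+4·0+1·4 = 24
B: 4·4 = 16 | 5·0+4·3+1·4 = 16
D: 4·4 = 16 | 5·3+4·0+1·1 = 16
gcd(4,5,4,1) = 1

Coefficients: [4, 5, 4, 1]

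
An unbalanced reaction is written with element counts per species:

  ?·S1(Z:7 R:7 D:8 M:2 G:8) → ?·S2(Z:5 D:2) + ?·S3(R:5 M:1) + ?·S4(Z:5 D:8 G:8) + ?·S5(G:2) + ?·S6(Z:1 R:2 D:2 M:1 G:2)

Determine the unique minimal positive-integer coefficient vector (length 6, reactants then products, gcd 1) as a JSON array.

Coefficients: [5, 3, 5, 3, 3, 5]

Z: 5·7 = 35 | 3·5+5·0+3·5+3·0+5·1 = 35
R: 5·7 = 35 | 3·0+5·5+3·0+3·0+5·2 = 35
D: 5·8 = 40 | 3·2+5·0+3·8+3·0+5·2 = 40
M: 5·2 = 10 | 3·0+5·1+3·0+3·0+5·1 = 10
G: 5·8 = 40 | 3·0+5·0+3·8+3·2+5·2 = 40
gcd(5,3,5,3,3,5) = 1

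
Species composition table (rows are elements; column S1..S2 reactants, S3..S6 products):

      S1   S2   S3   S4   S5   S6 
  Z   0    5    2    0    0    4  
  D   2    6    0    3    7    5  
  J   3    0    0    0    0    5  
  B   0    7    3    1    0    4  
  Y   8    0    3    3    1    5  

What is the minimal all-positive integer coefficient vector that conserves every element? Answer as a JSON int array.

Z: 5·0+4·5 = 20 | 4·2+4·0+1·0+3·4 = 20
D: 5·2+4·6 = 34 | 4·0+4·3+1·7+3·5 = 34
J: 5·3+4·0 = 15 | 4·0+4·0+1·0+3·5 = 15
B: 5·0+4·7 = 28 | 4·3+4·1+1·0+3·4 = 28
Y: 5·8+4·0 = 40 | 4·3+4·3+1·1+3·5 = 40
gcd(5,4,4,4,1,3) = 1

Coefficients: [5, 4, 4, 4, 1, 3]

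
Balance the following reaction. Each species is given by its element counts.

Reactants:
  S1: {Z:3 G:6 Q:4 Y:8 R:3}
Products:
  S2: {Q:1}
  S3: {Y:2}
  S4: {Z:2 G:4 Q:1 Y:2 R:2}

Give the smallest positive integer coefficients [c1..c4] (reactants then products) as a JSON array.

Coefficients: [2, 5, 5, 3]

Z: 2·3 = 6 | 5·0+5·0+3·2 = 6
G: 2·6 = 12 | 5·0+5·0+3·4 = 12
Q: 2·4 = 8 | 5·1+5·0+3·1 = 8
Y: 2·8 = 16 | 5·0+5·2+3·2 = 16
R: 2·3 = 6 | 5·0+5·0+3·2 = 6
gcd(2,5,5,3) = 1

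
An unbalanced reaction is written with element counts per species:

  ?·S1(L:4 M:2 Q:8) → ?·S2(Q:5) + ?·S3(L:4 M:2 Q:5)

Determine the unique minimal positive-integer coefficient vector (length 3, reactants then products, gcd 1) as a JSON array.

Coefficients: [5, 3, 5]

L: 5·4 = 20 | 3·0+5·4 = 20
M: 5·2 = 10 | 3·0+5·2 = 10
Q: 5·8 = 40 | 3·5+5·5 = 40
gcd(5,3,5) = 1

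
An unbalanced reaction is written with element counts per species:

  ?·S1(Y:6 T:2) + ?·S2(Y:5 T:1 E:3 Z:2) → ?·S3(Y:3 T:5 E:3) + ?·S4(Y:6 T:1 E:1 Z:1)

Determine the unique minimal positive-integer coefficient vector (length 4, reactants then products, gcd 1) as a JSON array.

Coefficients: [4, 3, 1, 6]

Y: 4·6+3·5 = 39 | 1·3+6·6 = 39
T: 4·2+3·1 = 11 | 1·5+6·1 = 11
E: 4·0+3·3 = 9 | 1·3+6·1 = 9
Z: 4·0+3·2 = 6 | 1·0+6·1 = 6
gcd(4,3,1,6) = 1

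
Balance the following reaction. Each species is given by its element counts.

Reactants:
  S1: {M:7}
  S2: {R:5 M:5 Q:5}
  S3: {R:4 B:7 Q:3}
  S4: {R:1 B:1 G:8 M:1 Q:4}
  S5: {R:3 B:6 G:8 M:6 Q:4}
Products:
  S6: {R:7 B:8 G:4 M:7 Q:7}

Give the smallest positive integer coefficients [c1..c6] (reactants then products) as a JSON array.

Coefficients: [2, 3, 5, 1, 2, 6]

R: 2·0+3·5+5·4+1·1+2·3 = 42 | 6·7 = 42
B: 2·0+3·0+5·7+1·1+2·6 = 48 | 6·8 = 48
G: 2·0+3·0+5·0+1·8+2·8 = 24 | 6·4 = 24
M: 2·7+3·5+5·0+1·1+2·6 = 42 | 6·7 = 42
Q: 2·0+3·5+5·3+1·4+2·4 = 42 | 6·7 = 42
gcd(2,3,5,1,2,6) = 1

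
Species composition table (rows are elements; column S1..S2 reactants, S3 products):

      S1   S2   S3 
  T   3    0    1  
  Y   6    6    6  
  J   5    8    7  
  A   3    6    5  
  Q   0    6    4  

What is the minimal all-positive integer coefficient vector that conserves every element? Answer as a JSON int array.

T: 1·3+2·0 = 3 | 3·1 = 3
Y: 1·6+2·6 = 18 | 3·6 = 18
J: 1·5+2·8 = 21 | 3·7 = 21
A: 1·3+2·6 = 15 | 3·5 = 15
Q: 1·0+2·6 = 12 | 3·4 = 12
gcd(1,2,3) = 1

Coefficients: [1, 2, 3]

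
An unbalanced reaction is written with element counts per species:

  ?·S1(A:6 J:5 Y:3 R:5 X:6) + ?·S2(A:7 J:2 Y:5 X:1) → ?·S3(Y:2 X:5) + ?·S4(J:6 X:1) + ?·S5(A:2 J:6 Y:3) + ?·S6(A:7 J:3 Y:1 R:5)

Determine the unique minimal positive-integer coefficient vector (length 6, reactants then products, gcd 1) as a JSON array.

A: 5·6+1·7 = 37 | 6·0+1·0+1·2+5·7 = 37
J: 5·5+1·2 = 27 | 6·0+1·6+1·6+5·3 = 27
Y: 5·3+1·5 = 20 | 6·2+1·0+1·3+5·1 = 20
R: 5·5+1·0 = 25 | 6·0+1·0+1·0+5·5 = 25
X: 5·6+1·1 = 31 | 6·5+1·1+1·0+5·0 = 31
gcd(5,1,6,1,1,5) = 1

Coefficients: [5, 1, 6, 1, 1, 5]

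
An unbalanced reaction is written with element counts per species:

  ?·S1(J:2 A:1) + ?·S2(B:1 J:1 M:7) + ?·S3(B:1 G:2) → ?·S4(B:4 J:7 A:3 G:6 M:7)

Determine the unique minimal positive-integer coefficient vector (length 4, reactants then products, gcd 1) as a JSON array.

B: 3·0+1·1+3·1 = 4 | 1·4 = 4
J: 3·2+1·1+3·0 = 7 | 1·7 = 7
A: 3·1+1·0+3·0 = 3 | 1·3 = 3
G: 3·0+1·0+3·2 = 6 | 1·6 = 6
M: 3·0+1·7+3·0 = 7 | 1·7 = 7
gcd(3,1,3,1) = 1

Coefficients: [3, 1, 3, 1]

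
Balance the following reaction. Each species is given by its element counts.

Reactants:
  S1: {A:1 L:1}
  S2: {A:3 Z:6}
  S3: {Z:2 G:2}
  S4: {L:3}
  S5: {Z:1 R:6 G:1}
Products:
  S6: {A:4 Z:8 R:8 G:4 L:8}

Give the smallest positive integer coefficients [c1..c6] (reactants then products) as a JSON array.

Coefficients: [6, 2, 4, 6, 4, 3]

A: 6·1+2·3+4·0+6·0+4·0 = 12 | 3·4 = 12
Z: 6·0+2·6+4·2+6·0+4·1 = 24 | 3·8 = 24
R: 6·0+2·0+4·0+6·0+4·6 = 24 | 3·8 = 24
G: 6·0+2·0+4·2+6·0+4·1 = 12 | 3·4 = 12
L: 6·1+2·0+4·0+6·3+4·0 = 24 | 3·8 = 24
gcd(6,2,4,6,4,3) = 1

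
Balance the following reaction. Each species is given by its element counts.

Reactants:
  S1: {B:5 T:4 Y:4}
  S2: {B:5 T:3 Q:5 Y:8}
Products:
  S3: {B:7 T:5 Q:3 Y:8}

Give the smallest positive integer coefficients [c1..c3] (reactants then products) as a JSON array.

B: 4·5+3·5 = 35 | 5·7 = 35
T: 4·4+3·3 = 25 | 5·5 = 25
Q: 4·0+3·5 = 15 | 5·3 = 15
Y: 4·4+3·8 = 40 | 5·8 = 40
gcd(4,3,5) = 1

Coefficients: [4, 3, 5]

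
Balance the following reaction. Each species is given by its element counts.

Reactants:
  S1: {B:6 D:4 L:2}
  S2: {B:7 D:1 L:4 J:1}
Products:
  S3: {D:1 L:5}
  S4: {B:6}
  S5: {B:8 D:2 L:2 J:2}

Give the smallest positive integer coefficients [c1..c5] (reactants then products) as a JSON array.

B: 1·6+6·7 = 48 | 4·0+4·6+3·8 = 48
D: 1·4+6·1 = 10 | 4·1+4·0+3·2 = 10
L: 1·2+6·4 = 26 | 4·5+4·0+3·2 = 26
J: 1·0+6·1 = 6 | 4·0+4·0+3·2 = 6
gcd(1,6,4,4,3) = 1

Coefficients: [1, 6, 4, 4, 3]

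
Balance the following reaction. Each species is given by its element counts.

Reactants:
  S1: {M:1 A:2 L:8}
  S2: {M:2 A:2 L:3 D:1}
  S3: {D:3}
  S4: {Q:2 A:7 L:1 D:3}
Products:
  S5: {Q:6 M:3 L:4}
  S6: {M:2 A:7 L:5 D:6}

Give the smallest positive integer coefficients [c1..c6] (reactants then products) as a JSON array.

Q: 1·0+6·0+5·0+3·2 = 6 | 1·6+5·0 = 6
M: 1·1+6·2+5·0+3·0 = 13 | 1·3+5·2 = 13
A: 1·2+6·2+5·0+3·7 = 35 | 1·0+5·7 = 35
L: 1·8+6·3+5·0+3·1 = 29 | 1·4+5·5 = 29
D: 1·0+6·1+5·3+3·3 = 30 | 1·0+5·6 = 30
gcd(1,6,5,3,1,5) = 1

Coefficients: [1, 6, 5, 3, 1, 5]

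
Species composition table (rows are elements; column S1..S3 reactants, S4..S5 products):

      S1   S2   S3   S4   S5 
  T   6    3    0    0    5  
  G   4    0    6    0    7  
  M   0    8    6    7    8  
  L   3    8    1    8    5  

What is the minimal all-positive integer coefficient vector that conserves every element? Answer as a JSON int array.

Coefficients: [3, 4, 5, 2, 6]

T: 3·6+4·3+5·0 = 30 | 2·0+6·5 = 30
G: 3·4+4·0+5·6 = 42 | 2·0+6·7 = 42
M: 3·0+4·8+5·6 = 62 | 2·7+6·8 = 62
L: 3·3+4·8+5·1 = 46 | 2·8+6·5 = 46
gcd(3,4,5,2,6) = 1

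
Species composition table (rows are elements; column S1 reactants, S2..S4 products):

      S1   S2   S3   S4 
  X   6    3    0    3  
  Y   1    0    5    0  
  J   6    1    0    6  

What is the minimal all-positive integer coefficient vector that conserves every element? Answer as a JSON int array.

X: 5·6 = 30 | 6·3+1·0+4·3 = 30
Y: 5·1 = 5 | 6·0+1·5+4·0 = 5
J: 5·6 = 30 | 6·1+1·0+4·6 = 30
gcd(5,6,1,4) = 1

Coefficients: [5, 6, 1, 4]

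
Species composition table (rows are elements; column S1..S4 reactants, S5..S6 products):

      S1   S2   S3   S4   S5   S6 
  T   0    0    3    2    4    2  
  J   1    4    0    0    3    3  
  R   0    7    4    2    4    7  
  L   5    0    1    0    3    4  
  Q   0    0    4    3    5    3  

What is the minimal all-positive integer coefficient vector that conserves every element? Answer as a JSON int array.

T: 5·0+4·0+2·3+5·2 = 16 | 1·4+6·2 = 16
J: 5·1+4·4+2·0+5·0 = 21 | 1·3+6·3 = 21
R: 5·0+4·7+2·4+5·2 = 46 | 1·4+6·7 = 46
L: 5·5+4·0+2·1+5·0 = 27 | 1·3+6·4 = 27
Q: 5·0+4·0+2·4+5·3 = 23 | 1·5+6·3 = 23
gcd(5,4,2,5,1,6) = 1

Coefficients: [5, 4, 2, 5, 1, 6]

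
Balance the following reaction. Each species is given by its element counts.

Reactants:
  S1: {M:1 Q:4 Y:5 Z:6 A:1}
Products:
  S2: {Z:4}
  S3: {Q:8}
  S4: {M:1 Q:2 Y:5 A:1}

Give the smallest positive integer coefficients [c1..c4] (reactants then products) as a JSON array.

Coefficients: [4, 6, 1, 4]

M: 4·1 = 4 | 6·0+1·0+4·1 = 4
Q: 4·4 = 16 | 6·0+1·8+4·2 = 16
Y: 4·5 = 20 | 6·0+1·0+4·5 = 20
Z: 4·6 = 24 | 6·4+1·0+4·0 = 24
A: 4·1 = 4 | 6·0+1·0+4·1 = 4
gcd(4,6,1,4) = 1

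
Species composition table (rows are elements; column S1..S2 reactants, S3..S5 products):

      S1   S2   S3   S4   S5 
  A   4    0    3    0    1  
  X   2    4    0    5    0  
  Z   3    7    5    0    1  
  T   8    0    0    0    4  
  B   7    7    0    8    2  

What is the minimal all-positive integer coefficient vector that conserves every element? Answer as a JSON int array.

A: 3·4+1·0 = 12 | 2·3+2·0+6·1 = 12
X: 3·2+1·4 = 10 | 2·0+2·5+6·0 = 10
Z: 3·3+1·7 = 16 | 2·5+2·0+6·1 = 16
T: 3·8+1·0 = 24 | 2·0+2·0+6·4 = 24
B: 3·7+1·7 = 28 | 2·0+2·8+6·2 = 28
gcd(3,1,2,2,6) = 1

Coefficients: [3, 1, 2, 2, 6]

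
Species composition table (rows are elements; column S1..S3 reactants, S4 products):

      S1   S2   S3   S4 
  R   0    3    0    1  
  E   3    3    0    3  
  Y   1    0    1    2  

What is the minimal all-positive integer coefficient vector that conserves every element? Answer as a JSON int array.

R: 2·0+1·3+4·0 = 3 | 3·1 = 3
E: 2·3+1·3+4·0 = 9 | 3·3 = 9
Y: 2·1+1·0+4·1 = 6 | 3·2 = 6
gcd(2,1,4,3) = 1

Coefficients: [2, 1, 4, 3]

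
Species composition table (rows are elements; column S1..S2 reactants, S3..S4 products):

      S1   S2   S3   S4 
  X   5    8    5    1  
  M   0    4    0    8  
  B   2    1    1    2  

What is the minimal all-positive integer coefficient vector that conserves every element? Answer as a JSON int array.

X: 3·5+2·8 = 31 | 6·5+1·1 = 31
M: 3·0+2·4 = 8 | 6·0+1·8 = 8
B: 3·2+2·1 = 8 | 6·1+1·2 = 8
gcd(3,2,6,1) = 1

Coefficients: [3, 2, 6, 1]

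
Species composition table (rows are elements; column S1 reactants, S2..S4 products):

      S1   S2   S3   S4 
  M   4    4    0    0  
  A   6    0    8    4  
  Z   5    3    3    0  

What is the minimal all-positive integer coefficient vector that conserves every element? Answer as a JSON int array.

M: 6·4 = 24 | 6·4+4·0+1·0 = 24
A: 6·6 = 36 | 6·0+4·8+1·4 = 36
Z: 6·5 = 30 | 6·3+4·3+1·0 = 30
gcd(6,6,4,1) = 1

Coefficients: [6, 6, 4, 1]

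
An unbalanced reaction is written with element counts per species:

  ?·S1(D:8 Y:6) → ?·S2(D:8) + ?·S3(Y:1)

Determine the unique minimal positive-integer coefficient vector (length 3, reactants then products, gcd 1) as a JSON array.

Coefficients: [1, 1, 6]

D: 1·8 = 8 | 1·8+6·0 = 8
Y: 1·6 = 6 | 1·0+6·1 = 6
gcd(1,1,6) = 1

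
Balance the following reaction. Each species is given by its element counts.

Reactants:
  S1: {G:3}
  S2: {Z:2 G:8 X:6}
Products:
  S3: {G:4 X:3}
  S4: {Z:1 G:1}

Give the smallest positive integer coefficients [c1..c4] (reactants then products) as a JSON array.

Z: 2·0+3·2 = 6 | 6·0+6·1 = 6
G: 2·3+3·8 = 30 | 6·4+6·1 = 30
X: 2·0+3·6 = 18 | 6·3+6·0 = 18
gcd(2,3,6,6) = 1

Coefficients: [2, 3, 6, 6]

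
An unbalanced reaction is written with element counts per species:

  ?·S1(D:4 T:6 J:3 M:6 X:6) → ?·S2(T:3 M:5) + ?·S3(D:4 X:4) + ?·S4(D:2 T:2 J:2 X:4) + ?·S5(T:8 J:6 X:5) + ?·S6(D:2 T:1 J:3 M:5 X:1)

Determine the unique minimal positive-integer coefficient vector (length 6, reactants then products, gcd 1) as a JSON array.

D: 5·4 = 20 | 5·0+3·4+3·2+1·0+1·2 = 20
T: 5·6 = 30 | 5·3+3·0+3·2+1·8+1·1 = 30
J: 5·3 = 15 | 5·0+3·0+3·2+1·6+1·3 = 15
M: 5·6 = 30 | 5·5+3·0+3·0+1·0+1·5 = 30
X: 5·6 = 30 | 5·0+3·4+3·4+1·5+1·1 = 30
gcd(5,5,3,3,1,1) = 1

Coefficients: [5, 5, 3, 3, 1, 1]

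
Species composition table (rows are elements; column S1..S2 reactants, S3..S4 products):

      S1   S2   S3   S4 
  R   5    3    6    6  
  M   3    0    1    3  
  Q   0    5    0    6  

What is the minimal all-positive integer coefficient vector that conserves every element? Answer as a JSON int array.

R: 6·5+6·3 = 48 | 3·6+5·6 = 48
M: 6·3+6·0 = 18 | 3·1+5·3 = 18
Q: 6·0+6·5 = 30 | 3·0+5·6 = 30
gcd(6,6,3,5) = 1

Coefficients: [6, 6, 3, 5]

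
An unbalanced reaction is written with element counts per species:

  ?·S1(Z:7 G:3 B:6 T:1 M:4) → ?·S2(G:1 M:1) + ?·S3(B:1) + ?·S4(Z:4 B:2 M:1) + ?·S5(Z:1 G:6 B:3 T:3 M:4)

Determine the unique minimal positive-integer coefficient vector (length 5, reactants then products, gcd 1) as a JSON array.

Coefficients: [3, 3, 5, 5, 1]

Z: 3·7 = 21 | 3·0+5·0+5·4+1·1 = 21
G: 3·3 = 9 | 3·1+5·0+5·0+1·6 = 9
B: 3·6 = 18 | 3·0+5·1+5·2+1·3 = 18
T: 3·1 = 3 | 3·0+5·0+5·0+1·3 = 3
M: 3·4 = 12 | 3·1+5·0+5·1+1·4 = 12
gcd(3,3,5,5,1) = 1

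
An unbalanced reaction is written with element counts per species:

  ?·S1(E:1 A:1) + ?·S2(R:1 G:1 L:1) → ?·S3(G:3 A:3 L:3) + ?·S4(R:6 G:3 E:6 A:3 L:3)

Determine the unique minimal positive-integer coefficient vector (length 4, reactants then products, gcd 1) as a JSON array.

Coefficients: [6, 6, 1, 1]

R: 6·0+6·1 = 6 | 1·0+1·6 = 6
G: 6·0+6·1 = 6 | 1·3+1·3 = 6
E: 6·1+6·0 = 6 | 1·0+1·6 = 6
A: 6·1+6·0 = 6 | 1·3+1·3 = 6
L: 6·0+6·1 = 6 | 1·3+1·3 = 6
gcd(6,6,1,1) = 1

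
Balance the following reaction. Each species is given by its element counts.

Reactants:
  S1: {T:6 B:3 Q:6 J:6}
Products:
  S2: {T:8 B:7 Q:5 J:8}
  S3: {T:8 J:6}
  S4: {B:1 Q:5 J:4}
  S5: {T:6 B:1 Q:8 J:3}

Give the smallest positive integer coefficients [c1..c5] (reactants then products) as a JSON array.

Coefficients: [6, 2, 1, 2, 2]

T: 6·6 = 36 | 2·8+1·8+2·0+2·6 = 36
B: 6·3 = 18 | 2·7+1·0+2·1+2·1 = 18
Q: 6·6 = 36 | 2·5+1·0+2·5+2·8 = 36
J: 6·6 = 36 | 2·8+1·6+2·4+2·3 = 36
gcd(6,2,1,2,2) = 1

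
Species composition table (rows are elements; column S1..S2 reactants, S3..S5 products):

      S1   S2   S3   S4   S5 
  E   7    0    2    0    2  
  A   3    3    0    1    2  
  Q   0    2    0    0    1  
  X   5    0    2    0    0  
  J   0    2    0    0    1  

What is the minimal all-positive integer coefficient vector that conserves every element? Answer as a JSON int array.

Coefficients: [2, 1, 5, 5, 2]

E: 2·7+1·0 = 14 | 5·2+5·0+2·2 = 14
A: 2·3+1·3 = 9 | 5·0+5·1+2·2 = 9
Q: 2·0+1·2 = 2 | 5·0+5·0+2·1 = 2
X: 2·5+1·0 = 10 | 5·2+5·0+2·0 = 10
J: 2·0+1·2 = 2 | 5·0+5·0+2·1 = 2
gcd(2,1,5,5,2) = 1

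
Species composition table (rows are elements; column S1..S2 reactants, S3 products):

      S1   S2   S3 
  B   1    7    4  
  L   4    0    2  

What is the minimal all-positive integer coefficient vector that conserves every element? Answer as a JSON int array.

Coefficients: [1, 1, 2]

B: 1·1+1·7 = 8 | 2·4 = 8
L: 1·4+1·0 = 4 | 2·2 = 4
gcd(1,1,2) = 1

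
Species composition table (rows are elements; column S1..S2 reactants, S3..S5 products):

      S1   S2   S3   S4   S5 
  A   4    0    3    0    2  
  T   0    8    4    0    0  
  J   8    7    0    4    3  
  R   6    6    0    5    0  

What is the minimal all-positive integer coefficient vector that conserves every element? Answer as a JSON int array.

Coefficients: [4, 1, 2, 6, 5]

A: 4·4+1·0 = 16 | 2·3+6·0+5·2 = 16
T: 4·0+1·8 = 8 | 2·4+6·0+5·0 = 8
J: 4·8+1·7 = 39 | 2·0+6·4+5·3 = 39
R: 4·6+1·6 = 30 | 2·0+6·5+5·0 = 30
gcd(4,1,2,6,5) = 1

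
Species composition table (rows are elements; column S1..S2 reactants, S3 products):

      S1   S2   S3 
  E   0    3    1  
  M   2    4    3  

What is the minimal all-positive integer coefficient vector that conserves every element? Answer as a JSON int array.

Coefficients: [5, 2, 6]

E: 5·0+2·3 = 6 | 6·1 = 6
M: 5·2+2·4 = 18 | 6·3 = 18
gcd(5,2,6) = 1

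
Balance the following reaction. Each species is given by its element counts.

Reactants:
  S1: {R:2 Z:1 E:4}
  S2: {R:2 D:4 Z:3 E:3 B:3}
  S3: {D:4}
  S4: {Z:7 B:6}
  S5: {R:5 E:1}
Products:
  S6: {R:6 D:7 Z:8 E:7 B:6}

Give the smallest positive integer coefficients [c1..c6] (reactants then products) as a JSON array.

R: 5·2+2·2+5·0+3·0+2·5 = 24 | 4·6 = 24
D: 5·0+2·4+5·4+3·0+2·0 = 28 | 4·7 = 28
Z: 5·1+2·3+5·0+3·7+2·0 = 32 | 4·8 = 32
E: 5·4+2·3+5·0+3·0+2·1 = 28 | 4·7 = 28
B: 5·0+2·3+5·0+3·6+2·0 = 24 | 4·6 = 24
gcd(5,2,5,3,2,4) = 1

Coefficients: [5, 2, 5, 3, 2, 4]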